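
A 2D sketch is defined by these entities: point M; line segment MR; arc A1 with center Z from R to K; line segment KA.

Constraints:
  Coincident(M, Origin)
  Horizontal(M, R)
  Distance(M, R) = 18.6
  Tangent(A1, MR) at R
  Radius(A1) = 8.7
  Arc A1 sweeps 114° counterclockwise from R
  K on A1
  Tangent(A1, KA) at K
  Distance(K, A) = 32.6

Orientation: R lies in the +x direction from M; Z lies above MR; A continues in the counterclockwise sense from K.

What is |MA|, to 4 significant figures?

44.07

M is at the origin; M and R share the same y with |MR| = 18.6 and R on the +x side, so R = (18.60, 0.000). A1 meets MR tangentially, so ZR is at right angles to MR, so Z = R + (0, 8.7) = (18.60, 8.700). On A1, R sits at bearing -90° from Z; a 114° counterclockwise sweep puts K at bearing 24°, so K = Z + 8.7·(cos 24°, sin 24°) = (26.55, 12.24). The tangent condition forces ZK to be normal to KA, so KA runs along (−sin 24°, cos 24°); with |KA| = 32.6, A = (13.29, 42.02). Then |MA| = |A − M| = 44.07.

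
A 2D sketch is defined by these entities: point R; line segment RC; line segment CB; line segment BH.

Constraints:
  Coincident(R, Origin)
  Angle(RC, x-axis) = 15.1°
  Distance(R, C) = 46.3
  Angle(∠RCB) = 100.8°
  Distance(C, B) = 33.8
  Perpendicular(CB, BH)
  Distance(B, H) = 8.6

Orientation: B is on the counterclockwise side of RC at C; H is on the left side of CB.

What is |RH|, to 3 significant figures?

56.3

R is at the origin; RC runs at 15.1° with length 46.3, so C = 46.3·(cos 15.1°, sin 15.1°) = (44.7, 12.1). ∠RCB = 100.8°, so CB runs at 15.1° + (180° − 100.8°) = 94.3° from the x-axis; with |CB| = 33.8, B = C + 33.8·(cos 94.3°, sin 94.3°) = (42.2, 45.8). The perpendicularity gives BH at right angles to CB; with |BH| = 8.6 on the left of CB, H = B + 8.6·(-0.997, -0.0750) = (33.6, 45.1). Then |RH| = |H − R| = 56.3.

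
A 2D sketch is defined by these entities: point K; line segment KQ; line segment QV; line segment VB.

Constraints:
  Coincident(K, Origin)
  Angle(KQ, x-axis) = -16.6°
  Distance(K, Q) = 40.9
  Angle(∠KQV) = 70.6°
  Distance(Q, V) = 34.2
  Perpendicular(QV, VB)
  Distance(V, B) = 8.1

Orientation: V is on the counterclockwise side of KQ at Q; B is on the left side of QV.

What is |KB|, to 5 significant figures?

36.795

∠KQV = 70.6°, so QV runs at -16.6° + (180° − 70.6°) = 92.800° from the x-axis; with |QV| = 34.2, V = Q + 34.2·(cos 92.800°, sin 92.800°) = (37.525, 22.475). QV is perpendicular to VB; with |VB| = 8.1 on the left of QV, B = V + 8.1·(-0.99881, -0.048850) = (29.434, 22.079). Then |KB| = |B − K| = 36.795.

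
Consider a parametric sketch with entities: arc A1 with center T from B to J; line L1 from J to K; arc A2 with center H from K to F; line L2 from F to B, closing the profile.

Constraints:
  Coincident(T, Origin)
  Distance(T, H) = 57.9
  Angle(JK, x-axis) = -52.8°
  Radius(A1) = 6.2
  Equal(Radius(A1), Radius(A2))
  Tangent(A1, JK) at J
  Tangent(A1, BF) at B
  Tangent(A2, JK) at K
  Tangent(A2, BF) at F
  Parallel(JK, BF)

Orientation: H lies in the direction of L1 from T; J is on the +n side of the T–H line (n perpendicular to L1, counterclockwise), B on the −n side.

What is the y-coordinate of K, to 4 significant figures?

-42.37

The slot axis is L1's direction at -52.8°, so u = (cos -52.8°, sin -52.8°) = (0.6046, -0.7965) and n = (−sin -52.8°, cos -52.8°) = (0.7965, 0.6046). T is at the origin and H lies 57.9 along u from T, so H = 57.9·u = (35.01, -46.12). Tangency of A1 to both parallel lines with radius 6.2 puts J and B at T ± 6.2·n: J = (4.938, 3.749), B = (-4.938, -3.749). Equal radii place K and F the same way about H: K = H + 6.2·n = (39.94, -42.37), F = H − 6.2·n = (30.07, -49.87). So K.y = -42.37.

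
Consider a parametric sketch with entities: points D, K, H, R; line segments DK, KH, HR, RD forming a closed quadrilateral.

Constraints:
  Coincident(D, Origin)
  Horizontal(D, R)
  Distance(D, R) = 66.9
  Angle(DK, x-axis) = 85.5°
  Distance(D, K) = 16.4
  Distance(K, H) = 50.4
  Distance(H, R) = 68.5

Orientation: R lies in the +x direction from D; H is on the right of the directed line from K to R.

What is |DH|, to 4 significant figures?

34.47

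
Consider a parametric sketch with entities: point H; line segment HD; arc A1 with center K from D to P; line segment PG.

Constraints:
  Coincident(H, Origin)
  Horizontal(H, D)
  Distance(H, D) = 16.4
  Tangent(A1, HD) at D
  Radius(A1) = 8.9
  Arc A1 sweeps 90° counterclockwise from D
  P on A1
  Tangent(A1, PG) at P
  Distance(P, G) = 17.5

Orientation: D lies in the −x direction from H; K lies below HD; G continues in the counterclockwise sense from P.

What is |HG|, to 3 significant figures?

36.6

H is at the origin; H and D share the same y with |HD| = 16.4 and D on the −x side, so D = (-16.4, 0.00). Tangency of A1 to HD means the radius KD is perpendicular to HD, so K = D + (0, -8.9) = (-16.4, -8.90). On A1, D sits at bearing 90° from K; a 90° counterclockwise sweep puts P at bearing 180°, so P = K + 8.9·(cos 180°, sin 180°) = (-25.3, -8.90). Tangency of A1 to PG means the radius KP is perpendicular to PG, so PG runs along (−sin 180°, cos 180°); with |PG| = 17.5, G = (-25.3, -26.4). Then |HG| = |G − H| = 36.6.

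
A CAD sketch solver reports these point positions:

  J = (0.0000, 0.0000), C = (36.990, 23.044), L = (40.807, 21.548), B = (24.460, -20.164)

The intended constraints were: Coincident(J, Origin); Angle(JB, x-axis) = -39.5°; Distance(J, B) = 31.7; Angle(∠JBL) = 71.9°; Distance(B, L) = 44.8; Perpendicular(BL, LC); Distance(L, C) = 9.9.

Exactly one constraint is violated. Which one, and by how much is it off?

Distance(L, C) = 9.9 — off by 5.80.

J = (0.00, 0.00) ✓; JB at -39.50° ✓; |JB| = 31.70 ✓; ∠JBL = 71.90° ✓; |BL| = 44.80 ✓; ∠(BL, LC) = 90.00° ✓; |LC| = 4.100 ✗.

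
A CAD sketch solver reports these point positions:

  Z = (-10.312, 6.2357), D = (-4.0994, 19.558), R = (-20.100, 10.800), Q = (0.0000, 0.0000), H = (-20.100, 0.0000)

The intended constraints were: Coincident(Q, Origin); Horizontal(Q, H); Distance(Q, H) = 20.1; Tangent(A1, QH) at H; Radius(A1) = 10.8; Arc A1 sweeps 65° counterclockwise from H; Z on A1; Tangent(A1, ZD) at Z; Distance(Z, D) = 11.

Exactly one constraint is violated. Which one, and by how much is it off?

Distance(Z, D) = 11 — off by 3.70.

Q = (0.00, 0.00) ✓; Q.y = 0.00, H.y = 0.00 ✓; |QH| = 20.10 ✓; ∠(RH, HQ) = 90.00° ✓; |RH| = 10.80 ✓; bearing(R→Z) − bearing(R→H) = 65.00° ✓; |RZ| = 10.80 ✓; ∠(RZ, ZD) = 90.00° ✓; |ZD| = 14.70 ✗.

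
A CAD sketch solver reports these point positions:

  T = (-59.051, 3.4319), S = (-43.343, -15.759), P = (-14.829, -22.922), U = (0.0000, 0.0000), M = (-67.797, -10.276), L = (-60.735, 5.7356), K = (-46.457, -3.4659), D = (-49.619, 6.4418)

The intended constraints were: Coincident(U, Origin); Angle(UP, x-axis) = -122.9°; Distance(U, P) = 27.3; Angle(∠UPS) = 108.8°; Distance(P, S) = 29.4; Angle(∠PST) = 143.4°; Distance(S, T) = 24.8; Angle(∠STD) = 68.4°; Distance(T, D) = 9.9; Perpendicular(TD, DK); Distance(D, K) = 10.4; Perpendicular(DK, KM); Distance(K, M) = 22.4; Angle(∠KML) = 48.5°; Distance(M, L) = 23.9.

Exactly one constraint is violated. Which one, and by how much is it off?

Distance(M, L) = 23.9 — off by 6.40.

U = (0.00, 0.00) ✓; UP at -122.9° ✓; |UP| = 27.30 ✓; ∠UPS = 108.8° ✓; |PS| = 29.40 ✓; ∠PST = 143.4° ✓; |ST| = 24.80 ✓; ∠STD = 68.40° ✓; |TD| = 9.901 ✓; ∠(TD, DK) = 90.00° ✓; |DK| = 10.40 ✓; ∠(DK, KM) = 90.00° ✓; |KM| = 22.40 ✓; ∠KML = 48.50° ✓; |ML| = 17.50 ✗.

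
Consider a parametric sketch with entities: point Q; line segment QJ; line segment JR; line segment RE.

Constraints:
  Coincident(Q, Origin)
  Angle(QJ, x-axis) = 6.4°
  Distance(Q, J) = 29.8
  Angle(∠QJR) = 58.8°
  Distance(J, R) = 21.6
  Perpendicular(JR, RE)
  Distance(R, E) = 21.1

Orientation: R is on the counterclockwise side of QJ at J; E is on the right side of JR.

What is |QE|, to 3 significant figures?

47.0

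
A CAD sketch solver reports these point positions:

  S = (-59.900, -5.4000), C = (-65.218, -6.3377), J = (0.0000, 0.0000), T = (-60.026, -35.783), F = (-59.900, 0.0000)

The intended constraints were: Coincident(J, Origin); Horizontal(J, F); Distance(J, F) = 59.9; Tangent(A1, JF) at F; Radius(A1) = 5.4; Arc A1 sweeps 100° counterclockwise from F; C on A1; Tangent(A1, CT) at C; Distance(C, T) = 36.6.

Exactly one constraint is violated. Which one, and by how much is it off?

Distance(C, T) = 36.6 — off by 6.70.

J = (0.00, 0.00) ✓; J.y = 0.00, F.y = 0.00 ✓; |JF| = 59.90 ✓; ∠(SF, FJ) = 90.00° ✓; |SF| = 5.400 ✓; bearing(S→C) − bearing(S→F) = 100.0° ✓; |SC| = 5.400 ✓; ∠(SC, CT) = 90.00° ✓; |CT| = 29.90 ✗.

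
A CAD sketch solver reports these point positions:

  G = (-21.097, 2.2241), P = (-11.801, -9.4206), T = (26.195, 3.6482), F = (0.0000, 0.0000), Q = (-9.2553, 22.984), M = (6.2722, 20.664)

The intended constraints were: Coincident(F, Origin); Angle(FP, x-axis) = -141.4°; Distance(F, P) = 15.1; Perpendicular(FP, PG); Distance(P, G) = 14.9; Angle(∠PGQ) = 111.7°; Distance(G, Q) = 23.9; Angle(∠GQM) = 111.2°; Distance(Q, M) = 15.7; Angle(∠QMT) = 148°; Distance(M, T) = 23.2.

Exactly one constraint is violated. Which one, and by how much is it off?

Distance(M, T) = 23.2 — off by 3.00.

F = (0.00, 0.00) ✓; FP at -141.4° ✓; |FP| = 15.10 ✓; ∠(FP, PG) = 90.00° ✓; |PG| = 14.90 ✓; ∠PGQ = 111.7° ✓; |GQ| = 23.90 ✓; ∠GQM = 111.2° ✓; |QM| = 15.70 ✓; ∠QMT = 148.0° ✓; |MT| = 26.20 ✗.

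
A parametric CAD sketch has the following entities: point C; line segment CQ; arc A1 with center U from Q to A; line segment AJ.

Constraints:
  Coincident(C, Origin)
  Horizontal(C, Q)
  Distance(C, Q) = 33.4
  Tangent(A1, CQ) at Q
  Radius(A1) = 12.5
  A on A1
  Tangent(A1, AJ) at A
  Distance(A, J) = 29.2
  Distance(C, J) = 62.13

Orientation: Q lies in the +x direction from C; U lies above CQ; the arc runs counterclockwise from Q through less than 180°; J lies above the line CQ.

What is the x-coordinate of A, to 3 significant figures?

45.9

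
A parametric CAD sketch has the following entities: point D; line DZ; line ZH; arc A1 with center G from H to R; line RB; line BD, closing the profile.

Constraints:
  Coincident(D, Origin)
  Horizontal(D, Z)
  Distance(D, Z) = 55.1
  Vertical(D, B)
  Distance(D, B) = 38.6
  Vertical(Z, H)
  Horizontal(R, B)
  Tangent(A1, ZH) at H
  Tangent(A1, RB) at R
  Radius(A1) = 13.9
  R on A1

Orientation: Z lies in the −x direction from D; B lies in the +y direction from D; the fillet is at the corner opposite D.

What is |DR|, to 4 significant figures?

56.46

D is at the origin; DZ is horizontal with |DZ| = 55.1 and Z on the −x side, so Z = (-55.10, 0.000). D and B share the same x with |DB| = 38.6 and B on the +y side, so B = (0.000, 38.60). The virtual corner opposite D is at (-55.10, 38.60). Since A1 is tangent to ZH there, GH ⟂ ZH and A1 meets RB tangentially, so GR is at right angles to RB, with radius 13.9, so the center G sits 13.9 in from both sides at G = (-41.20, 24.70). That places the tangent points at H = (-55.10, 24.70) on ZH and R = (-41.20, 38.60) on RB. Then |DR| = |R − D| = 56.46.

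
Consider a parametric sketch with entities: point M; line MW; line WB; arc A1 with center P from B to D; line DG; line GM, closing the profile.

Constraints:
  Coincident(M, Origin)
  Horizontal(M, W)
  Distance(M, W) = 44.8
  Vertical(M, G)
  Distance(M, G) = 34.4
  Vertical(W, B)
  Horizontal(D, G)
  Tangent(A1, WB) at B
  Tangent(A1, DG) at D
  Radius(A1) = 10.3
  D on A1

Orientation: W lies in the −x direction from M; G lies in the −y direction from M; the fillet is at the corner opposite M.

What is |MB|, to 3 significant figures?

50.9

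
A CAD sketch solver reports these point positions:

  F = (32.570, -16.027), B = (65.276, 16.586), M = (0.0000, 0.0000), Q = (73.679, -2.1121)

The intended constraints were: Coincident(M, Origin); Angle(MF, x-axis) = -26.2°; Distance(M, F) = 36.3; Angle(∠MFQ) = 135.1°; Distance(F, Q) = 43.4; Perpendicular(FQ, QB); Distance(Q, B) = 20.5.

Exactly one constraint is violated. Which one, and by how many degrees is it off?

Perpendicular(FQ, QB) — off by 5.50°.

M = (0.00, 0.00) ✓; MF at -26.20° ✓; |MF| = 36.30 ✓; ∠MFQ = 135.1° ✓; |FQ| = 43.40 ✓; ∠(FQ, QB) = 95.50° ✗; |QB| = 20.50 ✓.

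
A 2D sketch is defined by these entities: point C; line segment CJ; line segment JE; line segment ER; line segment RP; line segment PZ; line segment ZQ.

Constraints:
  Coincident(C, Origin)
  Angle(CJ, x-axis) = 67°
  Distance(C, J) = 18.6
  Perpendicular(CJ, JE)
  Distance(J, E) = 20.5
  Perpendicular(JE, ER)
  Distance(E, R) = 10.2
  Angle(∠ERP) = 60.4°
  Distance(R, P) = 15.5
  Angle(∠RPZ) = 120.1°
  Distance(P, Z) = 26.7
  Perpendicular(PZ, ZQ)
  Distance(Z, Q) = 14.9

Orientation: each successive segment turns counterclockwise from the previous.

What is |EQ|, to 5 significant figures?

24.314

C is at the origin; CJ runs at 67.0° with length 18.6, so J = (7.2676, 17.121). The perpendicularity gives JE at right angles to CJ, so JE runs at 157.00°; with |JE| = 20.5, E = (-11.603, 25.131). The perpendicularity gives ER at right angles to JE, so ER runs at -113.00°; with |ER| = 10.2, R = (-15.588, 15.742). ∠ERP = 60.4° gives RP at 6.6000° from the x-axis; with |RP| = 15.5, P = (-0.19093, 17.524). ∠RPZ = 120.1° gives PZ at 66.500° from the x-axis; with |PZ| = 26.7, Z = (10.456, 42.009). PZ ⟂ ZQ, so ZQ runs at 156.50°; with |ZQ| = 14.9, Q = (-3.2085, 47.951). Then |EQ| = |Q − E| = 24.314.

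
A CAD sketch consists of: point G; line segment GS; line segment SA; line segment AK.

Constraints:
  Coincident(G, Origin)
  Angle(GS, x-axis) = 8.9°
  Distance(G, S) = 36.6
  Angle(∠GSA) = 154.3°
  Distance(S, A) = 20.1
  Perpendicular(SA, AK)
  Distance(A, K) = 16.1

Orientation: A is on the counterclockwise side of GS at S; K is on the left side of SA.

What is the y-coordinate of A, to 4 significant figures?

17.08

G is at the origin; GS runs at 8.9° with length 36.6, so S = 36.6·(cos 8.9°, sin 8.9°) = (36.16, 5.662). ∠GSA = 154.3°, so SA runs at 8.9° + (180° − 154.3°) = 34.60° from the x-axis; with |SA| = 20.1, A = S + 20.1·(cos 34.60°, sin 34.60°) = (52.70, 17.08). So A.y = 17.08.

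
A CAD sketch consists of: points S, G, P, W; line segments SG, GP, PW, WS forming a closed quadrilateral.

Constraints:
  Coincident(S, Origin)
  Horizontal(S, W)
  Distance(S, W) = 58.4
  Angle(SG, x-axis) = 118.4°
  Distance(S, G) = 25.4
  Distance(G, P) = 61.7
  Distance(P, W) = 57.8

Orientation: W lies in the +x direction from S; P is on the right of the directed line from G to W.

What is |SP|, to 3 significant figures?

36.5

Checks: |GP| = 61.70 ✓; |PW| = 57.80 ✓.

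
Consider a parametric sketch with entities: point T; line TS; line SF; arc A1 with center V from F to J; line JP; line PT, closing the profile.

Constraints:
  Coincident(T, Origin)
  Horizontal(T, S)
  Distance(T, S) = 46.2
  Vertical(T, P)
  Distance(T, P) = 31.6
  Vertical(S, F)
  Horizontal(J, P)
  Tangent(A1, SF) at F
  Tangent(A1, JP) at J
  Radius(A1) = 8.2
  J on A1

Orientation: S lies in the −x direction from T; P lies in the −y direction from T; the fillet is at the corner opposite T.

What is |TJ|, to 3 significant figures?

49.4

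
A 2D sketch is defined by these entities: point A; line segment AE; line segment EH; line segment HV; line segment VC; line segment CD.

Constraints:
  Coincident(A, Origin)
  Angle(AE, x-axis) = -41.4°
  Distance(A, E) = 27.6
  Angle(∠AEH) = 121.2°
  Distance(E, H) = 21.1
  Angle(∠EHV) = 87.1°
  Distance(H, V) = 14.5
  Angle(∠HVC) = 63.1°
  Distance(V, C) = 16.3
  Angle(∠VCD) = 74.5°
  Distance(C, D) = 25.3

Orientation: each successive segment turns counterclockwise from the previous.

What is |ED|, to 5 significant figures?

26.762

∠HVC = 63.1° gives VC at -132.80° from the x-axis; with |VC| = 16.3, C = (24.732, -10.303). ∠VCD = 74.5° gives CD at -27.300° from the x-axis; with |CD| = 25.3, D = (47.214, -21.907). Then |ED| = |D − E| = 26.762.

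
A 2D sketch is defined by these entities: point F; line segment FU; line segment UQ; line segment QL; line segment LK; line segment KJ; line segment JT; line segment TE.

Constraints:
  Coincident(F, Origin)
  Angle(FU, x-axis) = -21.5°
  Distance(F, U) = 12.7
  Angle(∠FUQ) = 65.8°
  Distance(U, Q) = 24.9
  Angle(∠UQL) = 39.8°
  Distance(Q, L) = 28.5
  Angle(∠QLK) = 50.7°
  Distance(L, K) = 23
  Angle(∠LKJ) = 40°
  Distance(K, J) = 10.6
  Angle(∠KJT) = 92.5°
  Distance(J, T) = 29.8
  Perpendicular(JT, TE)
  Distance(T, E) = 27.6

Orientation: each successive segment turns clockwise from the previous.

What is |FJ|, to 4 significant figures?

9.415

F is at the origin; FU runs at -21.5° with length 12.7, so U = (11.82, -4.655). ∠FUQ = 65.8° gives UQ at -135.7° from the x-axis; with |UQ| = 24.9, Q = (-6.004, -22.05). ∠UQL = 39.8° gives QL at 84.10° from the x-axis; with |QL| = 28.5, L = (-3.075, 6.304). ∠QLK = 50.7° gives LK at -45.20° from the x-axis; with |LK| = 23.0, K = (13.13, -10.02). ∠LKJ = 40.0° gives KJ at 174.8° from the x-axis; with |KJ| = 10.6, J = (2.575, -9.055). Then |FJ| = |J − F| = 9.415.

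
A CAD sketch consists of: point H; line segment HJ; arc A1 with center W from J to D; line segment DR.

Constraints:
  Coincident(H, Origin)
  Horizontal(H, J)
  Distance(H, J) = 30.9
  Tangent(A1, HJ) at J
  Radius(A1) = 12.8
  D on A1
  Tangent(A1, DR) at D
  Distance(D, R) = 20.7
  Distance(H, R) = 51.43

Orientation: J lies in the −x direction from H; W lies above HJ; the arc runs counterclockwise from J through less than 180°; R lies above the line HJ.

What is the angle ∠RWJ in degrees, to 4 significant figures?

167.5°

H is at the origin; H and J share the same y with |HJ| = 30.9 and J on the −x side, so J = (-30.90, 0.000). Tangency of A1 to HJ means the radius WJ is perpendicular to HJ, so W = J + (0, 12.8) = (-30.90, 12.80). Since WD ⟂ DR (tangency), |WR| = √(12.8² + 20.7²) = 24.34 regardless of where D sits on A1. So R lies on both circle(H, 51.43) and circle(W, 24.34); the above-HJ intersection is R = (-36.17, 36.56). D is the foot of the tangent from R: D = (-21.73, 21.73).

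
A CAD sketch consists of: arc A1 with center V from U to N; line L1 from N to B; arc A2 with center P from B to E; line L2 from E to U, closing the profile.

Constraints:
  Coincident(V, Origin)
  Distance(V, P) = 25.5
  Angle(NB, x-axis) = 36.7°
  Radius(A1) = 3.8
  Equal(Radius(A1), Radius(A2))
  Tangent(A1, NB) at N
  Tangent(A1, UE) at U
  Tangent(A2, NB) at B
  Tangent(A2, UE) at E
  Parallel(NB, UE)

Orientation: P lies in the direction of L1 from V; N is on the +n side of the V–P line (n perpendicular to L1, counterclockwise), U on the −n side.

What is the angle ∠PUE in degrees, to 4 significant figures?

8.476°

The slot axis is L1's direction at 36.7°, so u = (cos 36.7°, sin 36.7°) = (0.8018, 0.5976) and n = (−sin 36.7°, cos 36.7°) = (-0.5976, 0.8018). V is at the origin and P lies 25.5 along u from V, so P = 25.5·u = (20.45, 15.24). Tangency of A1 to both parallel lines with radius 3.8 puts N and U at V ± 3.8·n: N = (-2.271, 3.047), U = (2.271, -3.047). Equal radii place B and E the same way about P: B = P + 3.8·n = (18.17, 18.29), E = P − 3.8·n = (22.72, 12.19). Then cos ∠PUE = UP·UE / (|UP||UE|), giving 8.476°.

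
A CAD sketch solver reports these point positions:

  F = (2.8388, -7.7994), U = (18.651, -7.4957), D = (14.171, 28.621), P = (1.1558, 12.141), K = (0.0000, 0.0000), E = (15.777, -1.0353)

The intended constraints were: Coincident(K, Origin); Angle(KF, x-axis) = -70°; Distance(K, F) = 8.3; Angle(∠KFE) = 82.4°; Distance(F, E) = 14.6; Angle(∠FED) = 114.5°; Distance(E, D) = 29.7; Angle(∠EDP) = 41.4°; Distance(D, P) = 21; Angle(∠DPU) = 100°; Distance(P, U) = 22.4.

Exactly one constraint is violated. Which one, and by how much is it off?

Distance(P, U) = 22.4 — off by 3.90.

K = (0.00, 0.00) ✓; KF at -70.00° ✓; |KF| = 8.300 ✓; ∠KFE = 82.40° ✓; |FE| = 14.60 ✓; ∠FED = 114.5° ✓; |ED| = 29.70 ✓; ∠EDP = 41.40° ✓; |DP| = 21.00 ✓; ∠DPU = 100.0° ✓; |PU| = 26.30 ✗.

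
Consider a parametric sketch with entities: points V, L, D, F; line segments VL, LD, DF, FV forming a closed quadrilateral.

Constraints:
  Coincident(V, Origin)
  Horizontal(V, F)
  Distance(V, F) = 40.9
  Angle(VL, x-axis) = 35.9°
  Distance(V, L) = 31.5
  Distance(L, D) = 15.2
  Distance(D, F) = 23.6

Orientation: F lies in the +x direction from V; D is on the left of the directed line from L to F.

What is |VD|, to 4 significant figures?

46.29

V is at the origin; VF is horizontal with |VF| = 40.9 and F in +x, so F = (40.9, 0). VL runs at 35.9° with |VL| = 31.5, so L = (25.52, 18.47). D is determined by |LD| = 15.2 and |DF| = 23.6 together: it lies at the intersection of circle(L, 15.2) and circle(F, 23.6). With |LF| = 24.04, the foot of the radical line on LF is 5.240 from L and the perpendicular offset is √(15.2² − 5.240²) = 14.27. Taking the left-of-LF solution: D = (39.83, 23.58).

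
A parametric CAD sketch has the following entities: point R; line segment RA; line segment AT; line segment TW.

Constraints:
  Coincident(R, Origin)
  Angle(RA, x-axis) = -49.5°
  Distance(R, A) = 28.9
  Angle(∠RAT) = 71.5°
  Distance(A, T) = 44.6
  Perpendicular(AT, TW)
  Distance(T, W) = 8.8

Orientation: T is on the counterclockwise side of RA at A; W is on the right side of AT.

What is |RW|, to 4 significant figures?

50.66

∠RAT = 71.5°, so AT runs at -49.5° + (180° − 71.5°) = 59.00° from the x-axis; with |AT| = 44.6, T = A + 44.6·(cos 59.00°, sin 59.00°) = (41.74, 16.25). AT ⟂ TW; with |TW| = 8.8 on the right of AT, W = T + 8.8·(0.8572, -0.5150) = (49.28, 11.72). Then |RW| = |W − R| = 50.66.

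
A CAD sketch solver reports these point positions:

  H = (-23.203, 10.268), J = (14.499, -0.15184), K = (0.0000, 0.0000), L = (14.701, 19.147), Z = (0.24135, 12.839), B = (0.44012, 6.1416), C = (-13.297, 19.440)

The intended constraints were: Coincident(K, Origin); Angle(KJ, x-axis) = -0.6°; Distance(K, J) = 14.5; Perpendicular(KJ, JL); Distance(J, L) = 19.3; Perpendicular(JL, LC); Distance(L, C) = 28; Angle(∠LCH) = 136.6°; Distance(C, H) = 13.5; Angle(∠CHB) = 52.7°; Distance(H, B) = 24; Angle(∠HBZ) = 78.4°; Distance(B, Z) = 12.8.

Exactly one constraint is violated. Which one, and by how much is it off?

Distance(B, Z) = 12.8 — off by 6.10.

K = (0.00, 0.00) ✓; KJ at -0.6000° ✓; |KJ| = 14.50 ✓; ∠(KJ, JL) = 90.00° ✓; |JL| = 19.30 ✓; ∠(JL, LC) = 90.00° ✓; |LC| = 28.00 ✓; ∠LCH = 136.6° ✓; |CH| = 13.50 ✓; ∠CHB = 52.70° ✓; |HB| = 24.00 ✓; ∠HBZ = 78.40° ✓; |BZ| = 6.700 ✗.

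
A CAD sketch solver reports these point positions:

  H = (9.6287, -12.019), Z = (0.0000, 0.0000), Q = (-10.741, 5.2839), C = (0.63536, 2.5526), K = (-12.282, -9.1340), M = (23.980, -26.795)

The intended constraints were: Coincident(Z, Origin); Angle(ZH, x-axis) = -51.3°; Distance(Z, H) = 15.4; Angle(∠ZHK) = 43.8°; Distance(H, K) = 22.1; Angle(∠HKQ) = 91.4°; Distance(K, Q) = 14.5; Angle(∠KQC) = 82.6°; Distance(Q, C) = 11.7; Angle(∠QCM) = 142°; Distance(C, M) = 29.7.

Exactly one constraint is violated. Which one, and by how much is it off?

Distance(C, M) = 29.7 — off by 7.80.

Z = (0.00, 0.00) ✓; ZH at -51.30° ✓; |ZH| = 15.40 ✓; ∠ZHK = 43.80° ✓; |HK| = 22.10 ✓; ∠HKQ = 91.40° ✓; |KQ| = 14.50 ✓; ∠KQC = 82.60° ✓; |QC| = 11.70 ✓; ∠QCM = 142.0° ✓; |CM| = 37.50 ✗.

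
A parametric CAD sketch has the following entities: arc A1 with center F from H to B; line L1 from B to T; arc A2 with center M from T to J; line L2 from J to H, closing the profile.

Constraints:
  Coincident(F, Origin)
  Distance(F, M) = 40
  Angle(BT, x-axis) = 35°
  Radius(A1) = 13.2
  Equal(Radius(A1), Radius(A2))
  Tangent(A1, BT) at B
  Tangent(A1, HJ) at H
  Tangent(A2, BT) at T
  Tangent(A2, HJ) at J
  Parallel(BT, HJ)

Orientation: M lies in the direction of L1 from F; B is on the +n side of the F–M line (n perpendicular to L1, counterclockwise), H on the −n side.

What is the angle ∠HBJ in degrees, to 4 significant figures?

56.58°

The slot axis is L1's direction at 35.0°, so u = (cos 35.0°, sin 35.0°) = (0.8192, 0.5736) and n = (−sin 35.0°, cos 35.0°) = (-0.5736, 0.8192). F is at the origin and M lies 40.0 along u from F, so M = 40.0·u = (32.77, 22.94). Tangency of A1 to both parallel lines with radius 13.2 puts B and H at F ± 13.2·n: B = (-7.571, 10.81), H = (7.571, -10.81). Equal radii place T and J the same way about M: T = M + 13.2·n = (25.19, 33.76), J = M − 13.2·n = (40.34, 12.13). Then cos ∠HBJ = BH·BJ / (|BH||BJ|), giving 56.58°.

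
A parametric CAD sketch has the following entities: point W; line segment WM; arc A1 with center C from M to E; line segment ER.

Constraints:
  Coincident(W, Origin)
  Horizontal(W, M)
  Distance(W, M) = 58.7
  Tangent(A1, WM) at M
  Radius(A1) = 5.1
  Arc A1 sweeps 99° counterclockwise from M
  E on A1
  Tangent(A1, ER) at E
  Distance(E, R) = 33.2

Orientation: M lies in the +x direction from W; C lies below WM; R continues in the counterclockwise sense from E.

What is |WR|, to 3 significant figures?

70.4

W is at the origin; W and M share the same y with |WM| = 58.7 and M on the +x side, so M = (58.7, 0.00). Since A1 is tangent to WM there, CM ⟂ WM, so C = M + (0, -5.1) = (58.7, -5.10). On A1, M sits at bearing 90° from C; a 99° counterclockwise sweep puts E at bearing 189°, so E = C + 5.1·(cos 189°, sin 189°) = (53.7, -5.90). The tangent condition forces CE to be normal to ER, so ER runs along (−sin 189°, cos 189°); with |ER| = 33.2, R = (58.9, -38.7). Then |WR| = |R − W| = 70.4.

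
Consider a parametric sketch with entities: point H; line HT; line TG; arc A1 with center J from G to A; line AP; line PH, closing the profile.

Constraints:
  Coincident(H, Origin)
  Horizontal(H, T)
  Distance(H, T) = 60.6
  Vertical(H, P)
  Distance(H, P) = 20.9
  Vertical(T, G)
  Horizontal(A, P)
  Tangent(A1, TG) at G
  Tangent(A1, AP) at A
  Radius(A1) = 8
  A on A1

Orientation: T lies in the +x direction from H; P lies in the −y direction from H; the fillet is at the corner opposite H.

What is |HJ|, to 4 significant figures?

54.16

H is at the origin; HT is horizontal with |HT| = 60.6 and T on the +x side, so T = (60.60, 0.000). H and P share the same x with |HP| = 20.9 and P on the −y side, so P = (0.000, -20.90). The virtual corner opposite H is at (60.60, -20.90). A1 meets TG tangentially, so JG is at right angles to TG and A1 meets AP tangentially, so JA is at right angles to AP, with radius 8.0, so the center J sits 8.0 in from both sides at J = (52.60, -12.90). Then |HJ| = |J − H| = 54.16.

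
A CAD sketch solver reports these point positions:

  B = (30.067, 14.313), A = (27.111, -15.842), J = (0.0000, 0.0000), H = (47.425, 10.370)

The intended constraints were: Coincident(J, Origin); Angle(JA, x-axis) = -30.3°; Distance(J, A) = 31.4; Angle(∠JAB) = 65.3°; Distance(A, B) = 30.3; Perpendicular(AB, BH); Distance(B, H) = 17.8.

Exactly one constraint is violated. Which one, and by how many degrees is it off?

Perpendicular(AB, BH) — off by 7.20°.

J = (0.00, 0.00) ✓; JA at -30.30° ✓; |JA| = 31.40 ✓; ∠JAB = 65.30° ✓; |AB| = 30.30 ✓; ∠(AB, BH) = 97.20° ✗; |BH| = 17.80 ✓.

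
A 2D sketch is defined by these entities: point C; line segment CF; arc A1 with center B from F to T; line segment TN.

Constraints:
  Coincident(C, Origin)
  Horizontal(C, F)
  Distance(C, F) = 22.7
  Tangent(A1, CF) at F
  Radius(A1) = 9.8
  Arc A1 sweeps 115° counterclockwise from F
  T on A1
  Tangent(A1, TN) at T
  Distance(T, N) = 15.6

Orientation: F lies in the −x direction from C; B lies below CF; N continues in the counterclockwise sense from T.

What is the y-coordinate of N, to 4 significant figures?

-28.08

On A1, F sits at bearing 90° from B; a 115° counterclockwise sweep puts T at bearing 205°, so T = B + 9.8·(cos 205°, sin 205°) = (-31.58, -13.94). The tangent condition forces BT to be normal to TN, so TN runs along (−sin 205°, cos 205°); with |TN| = 15.6, N = (-24.99, -28.08). So N.y = -28.08.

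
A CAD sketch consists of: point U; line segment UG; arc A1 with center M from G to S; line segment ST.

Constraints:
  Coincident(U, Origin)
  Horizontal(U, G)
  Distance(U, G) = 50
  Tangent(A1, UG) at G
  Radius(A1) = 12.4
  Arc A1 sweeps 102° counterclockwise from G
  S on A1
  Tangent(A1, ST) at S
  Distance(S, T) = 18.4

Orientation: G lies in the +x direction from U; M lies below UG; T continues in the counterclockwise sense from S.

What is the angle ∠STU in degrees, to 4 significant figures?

39.66°

U is at the origin; UG is horizontal with |UG| = 50.0 and G on the +x side, so G = (50.00, 0.000). Since A1 is tangent to UG there, MG ⟂ UG, so M = G + (0, -12.4) = (50.00, -12.40). On A1, G sits at bearing 90° from M; a 102° counterclockwise sweep puts S at bearing 192°, so S = M + 12.4·(cos 192°, sin 192°) = (37.87, -14.98). A1 meets ST tangentially, so MS is at right angles to ST, so ST runs along (−sin 192°, cos 192°); with |ST| = 18.4, T = (41.70, -32.98). Then cos ∠STU = TS·TU / (|TS||TU|), giving 39.66°.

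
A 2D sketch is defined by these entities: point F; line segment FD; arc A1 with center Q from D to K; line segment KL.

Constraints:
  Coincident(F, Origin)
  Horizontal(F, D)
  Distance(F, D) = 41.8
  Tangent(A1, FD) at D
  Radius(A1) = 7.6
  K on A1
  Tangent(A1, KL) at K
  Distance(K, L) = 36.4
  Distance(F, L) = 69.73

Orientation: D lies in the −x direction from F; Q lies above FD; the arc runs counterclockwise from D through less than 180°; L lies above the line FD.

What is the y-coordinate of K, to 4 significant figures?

11.79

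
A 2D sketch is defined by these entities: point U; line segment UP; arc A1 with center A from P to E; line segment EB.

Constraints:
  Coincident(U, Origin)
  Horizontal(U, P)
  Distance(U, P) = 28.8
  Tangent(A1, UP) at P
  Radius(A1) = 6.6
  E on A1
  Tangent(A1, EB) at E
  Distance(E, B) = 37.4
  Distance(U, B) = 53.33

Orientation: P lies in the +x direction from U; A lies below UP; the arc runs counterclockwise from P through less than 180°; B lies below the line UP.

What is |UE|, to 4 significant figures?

23.65

Checks: |AE| = 6.600 ✓; ∠(AE, EB) = 90.00° ✓; |EB| = 37.40 ✓; |UB| = 53.33 ✓.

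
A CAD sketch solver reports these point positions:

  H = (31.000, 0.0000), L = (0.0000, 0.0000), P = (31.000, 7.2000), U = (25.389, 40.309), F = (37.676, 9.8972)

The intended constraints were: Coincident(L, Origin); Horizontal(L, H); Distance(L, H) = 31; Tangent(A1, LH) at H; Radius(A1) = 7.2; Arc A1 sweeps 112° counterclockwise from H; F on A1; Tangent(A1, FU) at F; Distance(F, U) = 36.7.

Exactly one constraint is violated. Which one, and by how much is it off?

Distance(F, U) = 36.7 — off by 3.90.

L = (0.00, 0.00) ✓; L.y = 0.00, H.y = 0.00 ✓; |LH| = 31.00 ✓; ∠(PH, HL) = 90.00° ✓; |PH| = 7.200 ✓; bearing(P→F) − bearing(P→H) = 112.0° ✓; |PF| = 7.200 ✓; ∠(PF, FU) = 90.00° ✓; |FU| = 32.80 ✗.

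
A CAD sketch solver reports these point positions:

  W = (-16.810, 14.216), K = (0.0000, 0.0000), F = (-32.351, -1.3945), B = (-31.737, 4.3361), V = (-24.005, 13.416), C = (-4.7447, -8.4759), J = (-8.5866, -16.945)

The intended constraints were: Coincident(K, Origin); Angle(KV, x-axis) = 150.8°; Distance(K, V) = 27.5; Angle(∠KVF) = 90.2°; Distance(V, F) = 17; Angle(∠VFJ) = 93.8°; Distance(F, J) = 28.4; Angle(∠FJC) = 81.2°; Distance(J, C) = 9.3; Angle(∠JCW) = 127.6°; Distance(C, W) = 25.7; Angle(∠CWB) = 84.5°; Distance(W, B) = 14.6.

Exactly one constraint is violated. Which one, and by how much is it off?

Distance(W, B) = 14.6 — off by 3.30.

K = (0.00, 0.00) ✓; KV at 150.8° ✓; |KV| = 27.50 ✓; ∠KVF = 90.20° ✓; |VF| = 17.00 ✓; ∠VFJ = 93.80° ✓; |FJ| = 28.40 ✓; ∠FJC = 81.20° ✓; |JC| = 9.300 ✓; ∠JCW = 127.6° ✓; |CW| = 25.70 ✓; ∠CWB = 84.50° ✓; |WB| = 17.90 ✗.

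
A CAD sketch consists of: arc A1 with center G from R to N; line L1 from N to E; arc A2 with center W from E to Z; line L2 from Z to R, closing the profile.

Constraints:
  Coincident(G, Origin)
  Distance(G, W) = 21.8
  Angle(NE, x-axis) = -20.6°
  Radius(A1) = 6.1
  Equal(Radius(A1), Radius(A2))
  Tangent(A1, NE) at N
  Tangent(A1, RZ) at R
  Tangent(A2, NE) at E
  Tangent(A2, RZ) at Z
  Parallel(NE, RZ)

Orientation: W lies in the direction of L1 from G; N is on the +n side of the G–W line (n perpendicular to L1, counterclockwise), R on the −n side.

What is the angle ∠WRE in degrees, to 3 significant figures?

13.6°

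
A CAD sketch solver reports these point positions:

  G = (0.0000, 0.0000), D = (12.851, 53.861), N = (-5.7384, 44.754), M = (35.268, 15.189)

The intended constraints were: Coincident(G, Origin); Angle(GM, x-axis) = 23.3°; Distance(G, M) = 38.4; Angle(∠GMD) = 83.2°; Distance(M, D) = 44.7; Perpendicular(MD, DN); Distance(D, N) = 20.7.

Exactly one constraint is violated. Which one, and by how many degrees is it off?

Perpendicular(MD, DN) — off by 4.00°.

G = (0.00, 0.00) ✓; GM at 23.30° ✓; |GM| = 38.40 ✓; ∠GMD = 83.20° ✓; |MD| = 44.70 ✓; ∠(MD, DN) = 86.00° ✗; |DN| = 20.70 ✓.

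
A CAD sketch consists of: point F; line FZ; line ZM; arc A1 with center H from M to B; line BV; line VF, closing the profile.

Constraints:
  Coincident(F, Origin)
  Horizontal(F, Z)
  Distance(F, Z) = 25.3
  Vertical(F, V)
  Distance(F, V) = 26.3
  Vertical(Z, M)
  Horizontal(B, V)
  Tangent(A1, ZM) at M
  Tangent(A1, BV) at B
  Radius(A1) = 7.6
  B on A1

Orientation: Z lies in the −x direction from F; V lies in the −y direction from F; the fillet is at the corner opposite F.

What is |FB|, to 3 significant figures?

31.7

F is at the origin; FZ is horizontal with |FZ| = 25.3 and Z on the −x side, so Z = (-25.3, 0.00). F and V share the same x with |FV| = 26.3 and V on the −y side, so V = (0.00, -26.3). The virtual corner opposite F is at (-25.3, -26.3). Tangency of A1 to ZM means the radius HM is perpendicular to ZM and since A1 is tangent to BV there, HB ⟂ BV, with radius 7.6, so the center H sits 7.6 in from both sides at H = (-17.7, -18.7). That places the tangent points at M = (-25.3, -18.7) on ZM and B = (-17.7, -26.3) on BV. Then |FB| = |B − F| = 31.7.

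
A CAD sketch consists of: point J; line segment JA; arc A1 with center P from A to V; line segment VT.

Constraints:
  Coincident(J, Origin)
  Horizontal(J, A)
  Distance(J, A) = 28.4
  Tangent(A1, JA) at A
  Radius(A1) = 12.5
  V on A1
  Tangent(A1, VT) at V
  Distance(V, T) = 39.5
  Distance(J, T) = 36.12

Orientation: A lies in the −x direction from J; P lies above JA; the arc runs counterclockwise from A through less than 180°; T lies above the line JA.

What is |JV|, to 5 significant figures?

19.208

Checks: ∠(PA, AJ) = 90.00° ✓; |PV| = 12.50 ✓; ∠(PV, VT) = 90.00° ✓; |VT| = 39.50 ✓; |JT| = 36.12 ✓.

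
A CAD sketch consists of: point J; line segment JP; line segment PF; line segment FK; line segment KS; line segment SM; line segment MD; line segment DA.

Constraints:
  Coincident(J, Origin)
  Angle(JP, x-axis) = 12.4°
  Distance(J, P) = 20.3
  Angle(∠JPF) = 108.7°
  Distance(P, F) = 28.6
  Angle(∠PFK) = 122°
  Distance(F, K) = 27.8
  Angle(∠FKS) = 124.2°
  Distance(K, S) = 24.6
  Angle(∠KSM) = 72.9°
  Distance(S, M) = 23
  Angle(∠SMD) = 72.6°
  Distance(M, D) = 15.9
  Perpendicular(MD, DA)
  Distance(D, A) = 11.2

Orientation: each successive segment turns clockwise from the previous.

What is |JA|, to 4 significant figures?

43.90

J is at the origin; JP runs at 12.4° with length 20.3, so P = (19.83, 4.359). ∠JPF = 108.7° gives PF at -58.90° from the x-axis; with |PF| = 28.6, F = (34.60, -20.13). ∠PFK = 122.0° gives FK at -116.9° from the x-axis; with |FK| = 27.8, K = (22.02, -44.92). ∠FKS = 124.2° gives KS at -172.7° from the x-axis; with |KS| = 24.6, S = (-2.379, -48.05). ∠KSM = 72.9° gives SM at 80.20° from the x-axis; with |SM| = 23.0, M = (1.536, -25.38). ∠SMD = 72.6° gives MD at -27.20° from the x-axis; with |MD| = 15.9, D = (15.68, -32.65). The perpendicularity gives DA at right angles to MD, so DA runs at -117.2°; with |DA| = 11.2, A = (10.56, -42.61). Then |JA| = |A − J| = 43.90.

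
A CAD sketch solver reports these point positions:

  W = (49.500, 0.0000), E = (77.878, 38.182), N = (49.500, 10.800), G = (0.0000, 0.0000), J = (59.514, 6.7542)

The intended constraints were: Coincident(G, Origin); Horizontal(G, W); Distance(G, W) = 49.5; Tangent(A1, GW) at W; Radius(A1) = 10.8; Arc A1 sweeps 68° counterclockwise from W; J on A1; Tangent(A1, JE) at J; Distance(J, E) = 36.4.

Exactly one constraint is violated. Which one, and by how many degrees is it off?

Tangent(A1, JE) at J — off by 8.30°.

G = (0.00, 0.00) ✓; G.y = 0.00, W.y = 0.00 ✓; |GW| = 49.50 ✓; ∠(NW, WG) = 90.00° ✓; |NW| = 10.80 ✓; bearing(N→J) − bearing(N→W) = 68.00° ✓; |NJ| = 10.80 ✓; ∠(NJ, JE) = 98.30° ✗; |JE| = 36.40 ✓.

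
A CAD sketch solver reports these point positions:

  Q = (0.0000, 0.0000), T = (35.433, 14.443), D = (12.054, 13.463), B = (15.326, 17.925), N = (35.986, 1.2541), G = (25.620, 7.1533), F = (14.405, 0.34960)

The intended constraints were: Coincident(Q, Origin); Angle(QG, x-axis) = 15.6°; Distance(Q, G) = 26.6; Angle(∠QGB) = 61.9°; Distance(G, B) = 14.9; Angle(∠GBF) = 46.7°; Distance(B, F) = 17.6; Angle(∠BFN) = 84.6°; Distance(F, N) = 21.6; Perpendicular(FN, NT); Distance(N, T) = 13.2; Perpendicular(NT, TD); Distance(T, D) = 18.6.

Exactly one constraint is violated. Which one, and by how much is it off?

Distance(T, D) = 18.6 — off by 4.80.

Q = (0.00, 0.00) ✓; QG at 15.60° ✓; |QG| = 26.60 ✓; ∠QGB = 61.90° ✓; |GB| = 14.90 ✓; ∠GBF = 46.70° ✓; |BF| = 17.60 ✓; ∠BFN = 84.60° ✓; |FN| = 21.60 ✓; ∠(FN, NT) = 90.00° ✓; |NT| = 13.20 ✓; ∠(NT, TD) = 90.00° ✓; |TD| = 23.40 ✗.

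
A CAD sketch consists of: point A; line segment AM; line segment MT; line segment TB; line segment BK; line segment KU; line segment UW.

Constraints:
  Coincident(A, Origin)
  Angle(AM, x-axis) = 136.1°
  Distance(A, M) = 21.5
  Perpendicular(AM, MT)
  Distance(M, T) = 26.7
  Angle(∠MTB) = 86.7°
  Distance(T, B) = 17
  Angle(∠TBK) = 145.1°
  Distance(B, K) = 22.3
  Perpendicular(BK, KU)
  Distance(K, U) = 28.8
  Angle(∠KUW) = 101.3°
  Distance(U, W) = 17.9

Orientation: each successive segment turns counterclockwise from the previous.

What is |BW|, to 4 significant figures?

32.65

BK ⟂ KU, so KU runs at 84.30°; with |KU| = 28.8, U = (3.952, 11.05). ∠KUW = 101.3° gives UW at 163.0° from the x-axis; with |UW| = 17.9, W = (-13.17, 16.28). Then |BW| = |W − B| = 32.65.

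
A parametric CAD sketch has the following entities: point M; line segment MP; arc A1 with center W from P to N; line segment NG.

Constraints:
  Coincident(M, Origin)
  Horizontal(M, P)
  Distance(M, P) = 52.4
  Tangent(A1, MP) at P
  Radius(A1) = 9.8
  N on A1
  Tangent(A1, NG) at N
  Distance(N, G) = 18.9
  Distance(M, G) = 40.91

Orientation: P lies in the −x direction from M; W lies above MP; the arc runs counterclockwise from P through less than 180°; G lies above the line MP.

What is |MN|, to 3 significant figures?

44.1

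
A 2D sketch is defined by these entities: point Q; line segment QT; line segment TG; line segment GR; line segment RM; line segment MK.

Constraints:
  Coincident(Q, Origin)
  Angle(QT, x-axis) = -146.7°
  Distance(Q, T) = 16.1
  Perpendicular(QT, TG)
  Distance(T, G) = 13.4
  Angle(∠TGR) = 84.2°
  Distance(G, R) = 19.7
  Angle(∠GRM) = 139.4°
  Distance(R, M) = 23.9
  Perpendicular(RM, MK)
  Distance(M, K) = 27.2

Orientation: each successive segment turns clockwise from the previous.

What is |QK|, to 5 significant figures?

24.658

∠GRM = 139.4° gives RM at -13.100° from the x-axis; with |RM| = 23.9, M = (19.939, 6.0400). The perpendicularity gives MK at right angles to RM, so MK runs at -103.10°; with |MK| = 27.2, K = (13.774, -20.452). Then |QK| = |K − Q| = 24.658.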